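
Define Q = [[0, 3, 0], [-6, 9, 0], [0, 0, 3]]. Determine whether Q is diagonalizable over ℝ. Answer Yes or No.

Characteristic polynomial: p(λ) = λ^3 - 12λ^2 + 45λ - 54 = (λ - 6)(λ - 3)^2.
λ = 3 has algebraic multiplicity 2; rank(Q − 3I) = 1, so geometric multiplicity = 2.
Every eigenvalue has geometric = algebraic multiplicity, so Q is diagonalizable.

Yes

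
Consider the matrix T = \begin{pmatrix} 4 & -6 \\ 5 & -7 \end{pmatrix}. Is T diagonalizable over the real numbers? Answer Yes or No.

Yes

Characteristic polynomial: p(r) = r^2 + 3r + 2 = (r + 1)(r + 2).
All 2 eigenvalues are distinct, so T is diagonalizable.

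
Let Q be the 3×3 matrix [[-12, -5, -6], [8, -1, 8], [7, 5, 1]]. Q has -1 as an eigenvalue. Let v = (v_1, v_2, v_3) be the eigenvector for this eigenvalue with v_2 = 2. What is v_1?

Q + 1I = [[-11, -5, -6], [8, 0, 8], [7, 5, 2]].
Solving (Q + 1I)v = 0 gives the eigenspace spanned by (-2, 2, 2).
With v_2 = 2, v = (-2, 2, 2), so v_1 = -2.

-2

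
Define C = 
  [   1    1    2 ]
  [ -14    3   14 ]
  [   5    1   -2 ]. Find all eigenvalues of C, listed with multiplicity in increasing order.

-4, 3, 3

Characteristic polynomial: p(s) = s^3 - 2s^2 - 15s + 36 = (s - 3)^2(s + 4).
Roots (with multiplicity): -4, 3, 3.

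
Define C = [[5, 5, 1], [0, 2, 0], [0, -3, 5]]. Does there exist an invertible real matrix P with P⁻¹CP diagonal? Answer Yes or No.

No

Characteristic polynomial: p(r) = r^3 - 12r^2 + 45r - 50 = (r - 5)^2(r - 2).
r = 5 has algebraic multiplicity 2; rank(C − 5I) = 2, so geometric multiplicity = 1.
Geometric multiplicity < algebraic multiplicity, so C is not diagonalizable.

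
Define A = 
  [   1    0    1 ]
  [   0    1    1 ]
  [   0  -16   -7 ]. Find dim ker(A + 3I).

A + 3I = [[4, 0, 1], [0, 4, 1], [0, -16, -4]].
This matrix has rank 2, so its null space has dimension 3 − 2 = 1.

1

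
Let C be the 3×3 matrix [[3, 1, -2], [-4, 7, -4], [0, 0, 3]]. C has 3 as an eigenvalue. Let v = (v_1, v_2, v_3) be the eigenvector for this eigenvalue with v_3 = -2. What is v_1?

C − 3I = [[0, 1, -2], [-4, 4, -4], [0, 0, 0]].
Solving (C − 3I)v = 0 gives the eigenspace spanned by (-2, -4, -2).
With v_3 = -2, v = (-2, -4, -2), so v_1 = -2.

-2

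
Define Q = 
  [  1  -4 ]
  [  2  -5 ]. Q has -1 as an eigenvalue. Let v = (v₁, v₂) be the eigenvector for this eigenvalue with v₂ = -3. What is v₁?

-6

Q + 1I = [[2, -4], [2, -4]].
Solving (Q + 1I)v = 0 gives the eigenspace spanned by (-6, -3).
With v₂ = -3, v = (-6, -3), so v₁ = -6.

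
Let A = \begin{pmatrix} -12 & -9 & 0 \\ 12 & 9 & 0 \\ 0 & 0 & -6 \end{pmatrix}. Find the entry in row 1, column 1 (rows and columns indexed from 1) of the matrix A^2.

36

Characteristic polynomial: μ^3 + 9μ^2 + 18μ = μ(μ + 3)(μ + 6), so the eigenvalues are -6, -3, 0.
μ=0: eigenvector (3, -4, 0).
μ=-3: eigenvector (1, -1, 0).
μ=-6: eigenvector (0, 0, 1).
P = [[3, 1, 0], [-4, -1, 0], [0, 0, 1]], D = diag(0, -3, -6), P⁻¹ = [[-1, -1, 0], [4, 3, 0], [0, 0, 1]].
A² = P·diag(0, 9, 36)·P⁻¹ = [[36, 27, 0], [-36, -27, 0], [0, 0, 36]].
The requested entry is 36.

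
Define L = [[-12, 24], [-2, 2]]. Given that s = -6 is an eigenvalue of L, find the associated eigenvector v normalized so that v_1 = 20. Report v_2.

L + 6I = [[-6, 24], [-2, 8]].
Solving (L + 6I)v = 0 gives the eigenspace spanned by (20, 5).
With v_1 = 20, v = (20, 5), so v_2 = 5.

5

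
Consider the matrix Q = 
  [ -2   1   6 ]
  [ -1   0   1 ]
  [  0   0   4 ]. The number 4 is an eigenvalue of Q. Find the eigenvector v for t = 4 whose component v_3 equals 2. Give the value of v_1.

2

Q − 4I = [[-6, 1, 6], [-1, -4, 1], [0, 0, 0]].
Solving (Q − 4I)v = 0 gives the eigenspace spanned by (2, 0, 2).
With v_3 = 2, v = (2, 0, 2), so v_1 = 2.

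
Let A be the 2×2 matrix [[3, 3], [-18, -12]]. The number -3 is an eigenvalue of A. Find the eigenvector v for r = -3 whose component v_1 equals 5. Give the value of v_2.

A + 3I = [[6, 3], [-18, -9]].
Solving (A + 3I)v = 0 gives the eigenspace spanned by (5, -10).
With v_1 = 5, v = (5, -10), so v_2 = -10.

-10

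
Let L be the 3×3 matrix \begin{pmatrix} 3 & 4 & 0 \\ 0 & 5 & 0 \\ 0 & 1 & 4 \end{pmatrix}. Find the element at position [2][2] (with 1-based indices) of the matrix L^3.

125

Characteristic polynomial: t^3 - 12t^2 + 47t - 60 = (t - 5)(t - 4)(t - 3), so the eigenvalues are 3, 4, 5.
t=4: eigenvector (0, 0, 1).
t=5: eigenvector (2, 1, 1).
t=3: eigenvector (1, 0, 0).
P = [[0, 2, 1], [0, 1, 0], [1, 1, 0]], D = diag(4, 5, 3), P⁻¹ = [[0, -1, 1], [0, 1, 0], [1, -2, 0]].
L³ = P·diag(64, 125, 27)·P⁻¹ = [[27, 196, 0], [0, 125, 0], [0, 61, 64]].
The requested entry is 125.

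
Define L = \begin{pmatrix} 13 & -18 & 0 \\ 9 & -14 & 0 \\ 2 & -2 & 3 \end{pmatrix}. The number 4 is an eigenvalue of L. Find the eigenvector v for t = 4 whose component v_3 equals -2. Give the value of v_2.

-1

L − 4I = [[9, -18, 0], [9, -18, 0], [2, -2, -1]].
Solving (L − 4I)v = 0 gives the eigenspace spanned by (-2, -1, -2).
With v_3 = -2, v = (-2, -1, -2), so v_2 = -1.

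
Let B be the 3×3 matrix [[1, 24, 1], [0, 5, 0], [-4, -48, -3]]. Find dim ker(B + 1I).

1

B + 1I = [[2, 24, 1], [0, 6, 0], [-4, -48, -2]].
This matrix has rank 2, so its null space has dimension 3 − 2 = 1.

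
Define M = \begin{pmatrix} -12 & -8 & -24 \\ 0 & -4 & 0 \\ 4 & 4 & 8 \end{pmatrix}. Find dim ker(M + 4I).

M + 4I = [[-8, -8, -24], [0, 0, 0], [4, 4, 12]].
This matrix has rank 1, so its null space has dimension 3 − 1 = 2.

2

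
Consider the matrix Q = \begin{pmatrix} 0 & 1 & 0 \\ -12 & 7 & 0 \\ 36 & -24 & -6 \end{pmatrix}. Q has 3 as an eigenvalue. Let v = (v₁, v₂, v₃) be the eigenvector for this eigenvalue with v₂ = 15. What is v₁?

Q − 3I = [[-3, 1, 0], [-12, 4, 0], [36, -24, -9]].
Solving (Q − 3I)v = 0 gives the eigenspace spanned by (5, 15, -20).
With v₂ = 15, v = (5, 15, -20), so v₁ = 5.

5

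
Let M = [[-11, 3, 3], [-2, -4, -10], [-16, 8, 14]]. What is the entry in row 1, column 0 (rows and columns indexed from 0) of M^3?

-254

Characteristic polynomial: s^3 + s^2 - 32s - 60 = (s - 6)(s + 2)(s + 5), so the eigenvalues are -5, -2, 6.
s=-5: eigenvector (1, 2, 0).
s=6: eigenvector (0, -1, 1).
s=-2: eigenvector (-1, -4, 1).
P = [[1, 0, -1], [2, -1, -4], [0, 1, 1]], D = diag(-5, 6, -2), P⁻¹ = [[3, -1, -1], [-2, 1, 2], [2, -1, -1]].
M³ = P·diag(-125, 216, -8)·P⁻¹ = [[-359, 117, 117], [-254, 2, -214], [-448, 224, 440]].
The requested entry is -254.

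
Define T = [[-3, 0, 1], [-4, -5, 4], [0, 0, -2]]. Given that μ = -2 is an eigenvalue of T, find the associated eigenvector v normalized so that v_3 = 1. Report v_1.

T + 2I = [[-1, 0, 1], [-4, -3, 4], [0, 0, 0]].
Solving (T + 2I)v = 0 gives the eigenspace spanned by (1, 0, 1).
With v_3 = 1, v = (1, 0, 1), so v_1 = 1.

1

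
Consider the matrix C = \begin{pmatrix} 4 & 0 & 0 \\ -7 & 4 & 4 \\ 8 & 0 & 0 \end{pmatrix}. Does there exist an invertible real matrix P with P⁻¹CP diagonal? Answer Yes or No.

Characteristic polynomial: p(s) = s^3 - 8s^2 + 16s = s(s - 4)^2.
s = 4 has algebraic multiplicity 2; rank(C − 4I) = 2, so geometric multiplicity = 1.
Geometric multiplicity < algebraic multiplicity, so C is not diagonalizable.

No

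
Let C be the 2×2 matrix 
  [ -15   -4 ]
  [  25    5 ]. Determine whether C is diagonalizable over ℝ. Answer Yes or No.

Characteristic polynomial: p(t) = t^2 + 10t + 25 = (t + 5)^2.
t = -5 has algebraic multiplicity 2; rank(C + 5I) = 1, so geometric multiplicity = 1.
Geometric multiplicity < algebraic multiplicity, so C is not diagonalizable.

No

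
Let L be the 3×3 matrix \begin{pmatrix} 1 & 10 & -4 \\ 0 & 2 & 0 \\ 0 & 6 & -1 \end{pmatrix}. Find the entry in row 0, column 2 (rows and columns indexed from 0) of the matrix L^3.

-4

Characteristic polynomial: r^3 - 2r^2 - r + 2 = (r - 2)(r - 1)(r + 1), so the eigenvalues are -1, 1, 2.
r=1: eigenvector (1, 0, 0).
r=-1: eigenvector (2, 0, 1).
r=2: eigenvector (2, 1, 2).
P = [[1, 2, 2], [0, 0, 1], [0, 1, 2]], D = diag(1, -1, 2), P⁻¹ = [[1, 2, -2], [0, -2, 1], [0, 1, 0]].
L³ = P·diag(1, -1, 8)·P⁻¹ = [[1, 22, -4], [0, 8, 0], [0, 18, -1]].
The requested entry is -4.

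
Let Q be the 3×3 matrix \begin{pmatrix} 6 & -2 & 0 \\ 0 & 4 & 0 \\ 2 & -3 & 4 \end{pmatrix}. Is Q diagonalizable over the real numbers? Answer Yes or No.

Characteristic polynomial: p(t) = t^3 - 14t^2 + 64t - 96 = (t - 6)(t - 4)^2.
t = 4 has algebraic multiplicity 2; rank(Q − 4I) = 2, so geometric multiplicity = 1.
Geometric multiplicity < algebraic multiplicity, so Q is not diagonalizable.

No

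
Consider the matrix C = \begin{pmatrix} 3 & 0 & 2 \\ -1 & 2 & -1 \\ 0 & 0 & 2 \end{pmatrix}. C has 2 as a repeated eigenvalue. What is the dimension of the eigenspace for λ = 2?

C − 2I = [[1, 0, 2], [-1, 0, -1], [0, 0, 0]].
This matrix has rank 2, so its null space has dimension 3 − 2 = 1.

1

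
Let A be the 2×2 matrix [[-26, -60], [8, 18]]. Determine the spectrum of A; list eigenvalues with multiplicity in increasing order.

Characteristic polynomial: p(s) = s^2 + 8s + 12 = (s + 2)(s + 6).
Roots (with multiplicity): -6, -2.

-6, -2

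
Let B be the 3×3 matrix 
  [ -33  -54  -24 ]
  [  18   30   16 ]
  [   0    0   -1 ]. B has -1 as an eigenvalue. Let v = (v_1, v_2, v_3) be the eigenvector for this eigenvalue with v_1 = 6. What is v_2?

B + 1I = [[-32, -54, -24], [18, 31, 16], [0, 0, 0]].
Solving (B + 1I)v = 0 gives the eigenspace spanned by (6, -4, 1).
With v_1 = 6, v = (6, -4, 1), so v_2 = -4.

-4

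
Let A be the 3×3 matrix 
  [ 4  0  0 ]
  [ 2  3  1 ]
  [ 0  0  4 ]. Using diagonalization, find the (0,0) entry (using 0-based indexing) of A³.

64

Characteristic polynomial: t^3 - 11t^2 + 40t - 48 = (t - 4)^2(t - 3), so the eigenvalues are 3, 4, 4.
t=4: eigenvector (1, 2, 0).
t=3: eigenvector (0, 1, 0).
t=4: eigenvector (0, 1, 1).
P = [[1, 0, 0], [2, 1, 1], [0, 0, 1]], D = diag(4, 3, 4), P⁻¹ = [[1, 0, 0], [-2, 1, -1], [0, 0, 1]].
A³ = P·diag(64, 27, 64)·P⁻¹ = [[64, 0, 0], [74, 27, 37], [0, 0, 64]].
The requested entry is 64.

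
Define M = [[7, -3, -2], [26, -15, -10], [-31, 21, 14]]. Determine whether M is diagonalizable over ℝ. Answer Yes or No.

Characteristic polynomial: p(r) = r^3 - 6r^2 + 9r = r(r - 3)^2.
r = 3 has algebraic multiplicity 2; rank(M − 3I) = 2, so geometric multiplicity = 1.
Geometric multiplicity < algebraic multiplicity, so M is not diagonalizable.

No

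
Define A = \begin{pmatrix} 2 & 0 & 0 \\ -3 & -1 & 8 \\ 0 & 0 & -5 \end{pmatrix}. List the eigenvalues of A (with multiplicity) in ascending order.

Characteristic polynomial: p(s) = s^3 + 4s^2 - 7s - 10 = (s - 2)(s + 1)(s + 5).
Roots (with multiplicity): -5, -1, 2.

-5, -1, 2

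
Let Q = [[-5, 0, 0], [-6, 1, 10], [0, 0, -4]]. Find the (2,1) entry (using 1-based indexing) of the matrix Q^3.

Characteristic polynomial: λ^3 + 8λ^2 + 11λ - 20 = (λ - 1)(λ + 4)(λ + 5), so the eigenvalues are -5, -4, 1.
λ=-5: eigenvector (1, 1, 0).
λ=1: eigenvector (0, 1, 0).
λ=-4: eigenvector (0, -2, 1).
P = [[1, 0, 0], [1, 1, -2], [0, 0, 1]], D = diag(-5, 1, -4), P⁻¹ = [[1, 0, 0], [-1, 1, 2], [0, 0, 1]].
Q³ = P·diag(-125, 1, -64)·P⁻¹ = [[-125, 0, 0], [-126, 1, 130], [0, 0, -64]].
The requested entry is -126.

-126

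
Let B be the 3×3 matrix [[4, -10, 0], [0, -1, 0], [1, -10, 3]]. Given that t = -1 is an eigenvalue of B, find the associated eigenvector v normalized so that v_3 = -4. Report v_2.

-2

B + 1I = [[5, -10, 0], [0, 0, 0], [1, -10, 4]].
Solving (B + 1I)v = 0 gives the eigenspace spanned by (-4, -2, -4).
With v_3 = -4, v = (-4, -2, -4), so v_2 = -2.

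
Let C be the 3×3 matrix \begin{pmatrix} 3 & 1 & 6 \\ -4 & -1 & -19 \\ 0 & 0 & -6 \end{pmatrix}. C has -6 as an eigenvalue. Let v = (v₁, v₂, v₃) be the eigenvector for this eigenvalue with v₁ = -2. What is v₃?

2

C + 6I = [[9, 1, 6], [-4, 5, -19], [0, 0, 0]].
Solving (C + 6I)v = 0 gives the eigenspace spanned by (-2, 6, 2).
With v₁ = -2, v = (-2, 6, 2), so v₃ = 2.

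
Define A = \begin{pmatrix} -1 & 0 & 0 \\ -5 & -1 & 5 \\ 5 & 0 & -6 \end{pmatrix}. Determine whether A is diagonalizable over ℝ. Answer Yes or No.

Yes

Characteristic polynomial: p(μ) = μ^3 + 8μ^2 + 13μ + 6 = (μ + 1)^2(μ + 6).
μ = -1 has algebraic multiplicity 2; rank(A + 1I) = 1, so geometric multiplicity = 2.
Every eigenvalue has geometric = algebraic multiplicity, so A is diagonalizable.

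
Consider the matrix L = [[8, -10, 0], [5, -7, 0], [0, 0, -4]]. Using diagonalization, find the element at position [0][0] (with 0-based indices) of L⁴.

146

Characteristic polynomial: s^3 + 3s^2 - 10s - 24 = (s - 3)(s + 2)(s + 4), so the eigenvalues are -4, -2, 3.
s=-4: eigenvector (0, 0, 1).
s=3: eigenvector (2, 1, 0).
s=-2: eigenvector (-1, -1, 0).
P = [[0, 2, -1], [0, 1, -1], [1, 0, 0]], D = diag(-4, 3, -2), P⁻¹ = [[0, 0, 1], [1, -1, 0], [1, -2, 0]].
L⁴ = P·diag(256, 81, 16)·P⁻¹ = [[146, -130, 0], [65, -49, 0], [0, 0, 256]].
The requested entry is 146.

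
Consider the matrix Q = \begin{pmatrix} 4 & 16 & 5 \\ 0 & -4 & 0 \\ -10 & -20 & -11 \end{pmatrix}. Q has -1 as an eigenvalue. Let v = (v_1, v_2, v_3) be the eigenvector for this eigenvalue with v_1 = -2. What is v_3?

2

Q + 1I = [[5, 16, 5], [0, -3, 0], [-10, -20, -10]].
Solving (Q + 1I)v = 0 gives the eigenspace spanned by (-2, 0, 2).
With v_1 = -2, v = (-2, 0, 2), so v_3 = 2.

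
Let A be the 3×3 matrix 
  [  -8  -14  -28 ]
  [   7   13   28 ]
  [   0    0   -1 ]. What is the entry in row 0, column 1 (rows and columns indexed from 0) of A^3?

Characteristic polynomial: s^3 - 4s^2 - 11s - 6 = (s - 6)(s + 1)^2, so the eigenvalues are -1, -1, 6.
s=-1: eigenvector (-2, 1, 0).
s=6: eigenvector (-1, 1, 0).
s=-1: eigenvector (-4, 0, 1).
P = [[-2, -1, -4], [1, 1, 0], [0, 0, 1]], D = diag(-1, 6, -1), P⁻¹ = [[-1, -1, -4], [1, 2, 4], [0, 0, 1]].
A³ = P·diag(-1, 216, -1)·P⁻¹ = [[-218, -434, -868], [217, 433, 868], [0, 0, -1]].
The requested entry is -434.

-434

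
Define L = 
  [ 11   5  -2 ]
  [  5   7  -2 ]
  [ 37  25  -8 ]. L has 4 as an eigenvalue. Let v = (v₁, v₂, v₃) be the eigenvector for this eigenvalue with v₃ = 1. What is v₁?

L − 4I = [[7, 5, -2], [5, 3, -2], [37, 25, -12]].
Solving (L − 4I)v = 0 gives the eigenspace spanned by (1, -1, 1).
With v₃ = 1, v = (1, -1, 1), so v₁ = 1.

1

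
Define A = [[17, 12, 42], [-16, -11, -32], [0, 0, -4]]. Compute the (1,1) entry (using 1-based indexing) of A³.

Characteristic polynomial: t^3 - 2t^2 - 19t + 20 = (t - 5)(t - 1)(t + 4), so the eigenvalues are -4, 1, 5.
t=5: eigenvector (-1, 1, 0).
t=1: eigenvector (-3, 4, 0).
t=-4: eigenvector (-2, 0, 1).
P = [[-1, -3, -2], [1, 4, 0], [0, 0, 1]], D = diag(5, 1, -4), P⁻¹ = [[-4, -3, -8], [1, 1, 2], [0, 0, 1]].
A³ = P·diag(125, 1, -64)·P⁻¹ = [[497, 372, 1122], [-496, -371, -992], [0, 0, -64]].
The requested entry is 497.

497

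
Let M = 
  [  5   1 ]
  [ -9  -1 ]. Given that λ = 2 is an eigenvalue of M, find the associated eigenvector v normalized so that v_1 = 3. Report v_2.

M − 2I = [[3, 1], [-9, -3]].
Solving (M − 2I)v = 0 gives the eigenspace spanned by (3, -9).
With v_1 = 3, v = (3, -9), so v_2 = -9.

-9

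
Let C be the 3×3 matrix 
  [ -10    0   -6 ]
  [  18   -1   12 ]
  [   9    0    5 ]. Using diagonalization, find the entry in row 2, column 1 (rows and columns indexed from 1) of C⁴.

Characteristic polynomial: r^3 + 6r^2 + 9r + 4 = (r + 1)^2(r + 4), so the eigenvalues are -4, -1, -1.
r=-1: eigenvector (-2, 5, 3).
r=-1: eigenvector (0, 1, 0).
r=-4: eigenvector (1, -2, -1).
P = [[-2, 0, 1], [5, 1, -2], [3, 0, -1]], D = diag(-1, -1, -4), P⁻¹ = [[1, 0, 1], [1, 1, -1], [3, 0, 2]].
C⁴ = P·diag(1, 1, 256)·P⁻¹ = [[766, 0, 510], [-1530, 1, -1020], [-765, 0, -509]].
The requested entry is -1530.

-1530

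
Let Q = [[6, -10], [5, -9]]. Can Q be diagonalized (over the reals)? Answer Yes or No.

Characteristic polynomial: p(r) = r^2 + 3r - 4 = (r - 1)(r + 4).
All 2 eigenvalues are distinct, so Q is diagonalizable.

Yes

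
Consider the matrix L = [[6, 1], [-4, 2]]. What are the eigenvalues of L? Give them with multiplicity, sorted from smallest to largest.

Characteristic polynomial: p(λ) = λ^2 - 8λ + 16 = (λ - 4)^2.
Roots (with multiplicity): 4, 4.

4, 4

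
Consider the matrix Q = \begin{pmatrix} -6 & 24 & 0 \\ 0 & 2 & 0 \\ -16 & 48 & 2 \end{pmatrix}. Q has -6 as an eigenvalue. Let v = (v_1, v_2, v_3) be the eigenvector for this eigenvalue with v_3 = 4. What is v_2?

0

Q + 6I = [[0, 24, 0], [0, 8, 0], [-16, 48, 8]].
Solving (Q + 6I)v = 0 gives the eigenspace spanned by (2, 0, 4).
With v_3 = 4, v = (2, 0, 4), so v_2 = 0.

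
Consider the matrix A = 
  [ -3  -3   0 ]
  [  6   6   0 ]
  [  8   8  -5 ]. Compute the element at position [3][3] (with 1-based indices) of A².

25

Characteristic polynomial: λ^3 + 2λ^2 - 15λ = λ(λ - 3)(λ + 5), so the eigenvalues are -5, 0, 3.
λ=3: eigenvector (-1, 2, 1).
λ=0: eigenvector (1, -1, 0).
λ=-5: eigenvector (0, 0, 1).
P = [[-1, 1, 0], [2, -1, 0], [1, 0, 1]], D = diag(3, 0, -5), P⁻¹ = [[1, 1, 0], [2, 1, 0], [-1, -1, 1]].
A² = P·diag(9, 0, 25)·P⁻¹ = [[-9, -9, 0], [18, 18, 0], [-16, -16, 25]].
The requested entry is 25.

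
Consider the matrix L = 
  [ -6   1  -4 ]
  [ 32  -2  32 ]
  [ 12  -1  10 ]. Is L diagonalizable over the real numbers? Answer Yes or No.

No

Characteristic polynomial: p(μ) = μ^3 - 2μ^2 - 20μ - 24 = (μ - 6)(μ + 2)^2.
μ = -2 has algebraic multiplicity 2; rank(L + 2I) = 2, so geometric multiplicity = 1.
Geometric multiplicity < algebraic multiplicity, so L is not diagonalizable.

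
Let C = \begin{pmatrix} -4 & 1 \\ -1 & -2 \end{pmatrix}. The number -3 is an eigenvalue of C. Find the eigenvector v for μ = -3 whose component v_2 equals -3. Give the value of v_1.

-3

C + 3I = [[-1, 1], [-1, 1]].
Solving (C + 3I)v = 0 gives the eigenspace spanned by (-3, -3).
With v_2 = -3, v = (-3, -3), so v_1 = -3.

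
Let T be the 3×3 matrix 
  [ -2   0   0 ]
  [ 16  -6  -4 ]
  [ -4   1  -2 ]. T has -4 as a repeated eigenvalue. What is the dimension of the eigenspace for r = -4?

1

T + 4I = [[2, 0, 0], [16, -2, -4], [-4, 1, 2]].
This matrix has rank 2, so its null space has dimension 3 − 2 = 1.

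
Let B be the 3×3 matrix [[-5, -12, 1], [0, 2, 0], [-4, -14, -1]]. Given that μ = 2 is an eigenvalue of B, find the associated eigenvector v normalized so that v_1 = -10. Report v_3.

B − 2I = [[-7, -12, 1], [0, 0, 0], [-4, -14, -3]].
Solving (B − 2I)v = 0 gives the eigenspace spanned by (-10, 5, -10).
With v_1 = -10, v = (-10, 5, -10), so v_3 = -10.

-10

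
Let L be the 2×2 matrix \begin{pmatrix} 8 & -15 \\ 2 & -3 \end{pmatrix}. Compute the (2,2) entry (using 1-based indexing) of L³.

-87

Characteristic polynomial: s^2 - 5s + 6 = (s - 3)(s - 2), so the eigenvalues are 2, 3.
s=2: eigenvector (-5, -2).
s=3: eigenvector (3, 1).
P = [[-5, 3], [-2, 1]], D = diag(2, 3), P⁻¹ = [[1, -3], [2, -5]].
L³ = P·diag(8, 27)·P⁻¹ = [[122, -285], [38, -87]].
The requested entry is -87.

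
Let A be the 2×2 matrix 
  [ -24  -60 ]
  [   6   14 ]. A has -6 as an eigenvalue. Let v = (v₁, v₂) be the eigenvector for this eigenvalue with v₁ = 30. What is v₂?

-9

A + 6I = [[-18, -60], [6, 20]].
Solving (A + 6I)v = 0 gives the eigenspace spanned by (30, -9).
With v₁ = 30, v = (30, -9), so v₂ = -9.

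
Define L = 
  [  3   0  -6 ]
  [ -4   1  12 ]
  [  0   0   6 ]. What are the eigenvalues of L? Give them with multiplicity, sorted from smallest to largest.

Characteristic polynomial: p(λ) = λ^3 - 10λ^2 + 27λ - 18 = (λ - 6)(λ - 3)(λ - 1).
Roots (with multiplicity): 1, 3, 6.

1, 3, 6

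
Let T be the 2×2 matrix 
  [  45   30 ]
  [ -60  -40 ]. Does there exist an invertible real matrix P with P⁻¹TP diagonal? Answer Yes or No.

Characteristic polynomial: p(λ) = λ^2 - 5λ = λ(λ - 5).
All 2 eigenvalues are distinct, so T is diagonalizable.

Yes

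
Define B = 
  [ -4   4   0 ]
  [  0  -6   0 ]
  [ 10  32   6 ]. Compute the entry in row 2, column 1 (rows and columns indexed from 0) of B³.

Characteristic polynomial: s^3 + 4s^2 - 36s - 144 = (s - 6)(s + 4)(s + 6), so the eigenvalues are -6, -4, 6.
s=-4: eigenvector (1, 0, -1).
s=-6: eigenvector (-2, 1, -1).
s=6: eigenvector (0, 0, 1).
P = [[1, -2, 0], [0, 1, 0], [-1, -1, 1]], D = diag(-4, -6, 6), P⁻¹ = [[1, 2, 0], [0, 1, 0], [1, 3, 1]].
B³ = P·diag(-64, -216, 216)·P⁻¹ = [[-64, 304, 0], [0, -216, 0], [280, 992, 216]].
The requested entry is 992.

992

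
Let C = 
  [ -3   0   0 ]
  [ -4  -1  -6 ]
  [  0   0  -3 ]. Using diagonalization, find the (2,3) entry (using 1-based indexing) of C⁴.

Characteristic polynomial: μ^3 + 7μ^2 + 15μ + 9 = (μ + 1)(μ + 3)^2, so the eigenvalues are -3, -3, -1.
μ=-3: eigenvector (1, 2, 0).
μ=-1: eigenvector (0, 1, 0).
μ=-3: eigenvector (-2, -1, 1).
P = [[1, 0, -2], [2, 1, -1], [0, 0, 1]], D = diag(-3, -1, -3), P⁻¹ = [[1, 0, 2], [-2, 1, -3], [0, 0, 1]].
C⁴ = P·diag(81, 1, 81)·P⁻¹ = [[81, 0, 0], [160, 1, 240], [0, 0, 81]].
The requested entry is 240.

240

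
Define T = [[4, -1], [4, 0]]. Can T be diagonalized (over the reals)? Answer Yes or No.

Characteristic polynomial: p(λ) = λ^2 - 4λ + 4 = (λ - 2)^2.
λ = 2 has algebraic multiplicity 2; rank(T − 2I) = 1, so geometric multiplicity = 1.
Geometric multiplicity < algebraic multiplicity, so T is not diagonalizable.

No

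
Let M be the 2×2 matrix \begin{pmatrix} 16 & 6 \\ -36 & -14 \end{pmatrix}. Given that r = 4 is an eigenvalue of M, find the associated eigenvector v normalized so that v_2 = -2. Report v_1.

1

M − 4I = [[12, 6], [-36, -18]].
Solving (M − 4I)v = 0 gives the eigenspace spanned by (1, -2).
With v_2 = -2, v = (1, -2), so v_1 = 1.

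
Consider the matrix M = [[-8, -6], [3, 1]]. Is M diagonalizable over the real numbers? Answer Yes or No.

Yes

Characteristic polynomial: p(t) = t^2 + 7t + 10 = (t + 2)(t + 5).
All 2 eigenvalues are distinct, so M is diagonalizable.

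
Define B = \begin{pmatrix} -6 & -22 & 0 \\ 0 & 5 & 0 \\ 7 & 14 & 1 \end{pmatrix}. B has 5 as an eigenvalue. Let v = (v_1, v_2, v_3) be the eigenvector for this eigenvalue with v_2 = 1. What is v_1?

-2

B − 5I = [[-11, -22, 0], [0, 0, 0], [7, 14, -4]].
Solving (B − 5I)v = 0 gives the eigenspace spanned by (-2, 1, 0).
With v_2 = 1, v = (-2, 1, 0), so v_1 = -2.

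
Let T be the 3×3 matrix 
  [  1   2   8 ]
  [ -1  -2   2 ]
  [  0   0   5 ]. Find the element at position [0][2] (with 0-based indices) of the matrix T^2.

Characteristic polynomial: μ^3 - 4μ^2 - 5μ = μ(μ - 5)(μ + 1), so the eigenvalues are -1, 0, 5.
μ=-1: eigenvector (-1, 1, 0).
μ=0: eigenvector (-2, 1, 0).
μ=5: eigenvector (2, 0, 1).
P = [[-1, -2, 2], [1, 1, 0], [0, 0, 1]], D = diag(-1, 0, 5), P⁻¹ = [[1, 2, -2], [-1, -1, 2], [0, 0, 1]].
T² = P·diag(1, 0, 25)·P⁻¹ = [[-1, -2, 52], [1, 2, -2], [0, 0, 25]].
The requested entry is 52.

52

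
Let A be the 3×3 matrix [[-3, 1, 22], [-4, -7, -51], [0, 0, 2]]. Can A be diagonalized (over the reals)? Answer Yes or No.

Characteristic polynomial: p(s) = s^3 + 8s^2 + 5s - 50 = (s - 2)(s + 5)^2.
s = -5 has algebraic multiplicity 2; rank(A + 5I) = 2, so geometric multiplicity = 1.
Geometric multiplicity < algebraic multiplicity, so A is not diagonalizable.

No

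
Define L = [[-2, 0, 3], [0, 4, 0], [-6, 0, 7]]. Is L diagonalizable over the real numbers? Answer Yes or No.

Yes

Characteristic polynomial: p(λ) = λ^3 - 9λ^2 + 24λ - 16 = (λ - 4)^2(λ - 1).
λ = 4 has algebraic multiplicity 2; rank(L − 4I) = 1, so geometric multiplicity = 2.
Every eigenvalue has geometric = algebraic multiplicity, so L is diagonalizable.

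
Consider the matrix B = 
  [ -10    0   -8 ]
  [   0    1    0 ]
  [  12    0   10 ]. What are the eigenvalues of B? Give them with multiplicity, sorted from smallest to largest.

Characteristic polynomial: p(μ) = μ^3 - μ^2 - 4μ + 4 = (μ - 2)(μ - 1)(μ + 2).
Roots (with multiplicity): -2, 1, 2.

-2, 1, 2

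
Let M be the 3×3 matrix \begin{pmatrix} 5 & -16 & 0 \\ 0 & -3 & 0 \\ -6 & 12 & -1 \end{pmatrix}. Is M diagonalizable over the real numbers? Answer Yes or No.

Characteristic polynomial: p(λ) = λ^3 - λ^2 - 17λ - 15 = (λ - 5)(λ + 1)(λ + 3).
All 3 eigenvalues are distinct, so M is diagonalizable.

Yes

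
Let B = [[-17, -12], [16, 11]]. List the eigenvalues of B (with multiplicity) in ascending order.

Characteristic polynomial: p(μ) = μ^2 + 6μ + 5 = (μ + 1)(μ + 5).
Roots (with multiplicity): -5, -1.

-5, -1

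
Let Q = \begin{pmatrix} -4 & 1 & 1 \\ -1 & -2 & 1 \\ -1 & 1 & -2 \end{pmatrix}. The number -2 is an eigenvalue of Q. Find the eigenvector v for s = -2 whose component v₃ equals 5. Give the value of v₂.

Q + 2I = [[-2, 1, 1], [-1, 0, 1], [-1, 1, 0]].
Solving (Q + 2I)v = 0 gives the eigenspace spanned by (5, 5, 5).
With v₃ = 5, v = (5, 5, 5), so v₂ = 5.

5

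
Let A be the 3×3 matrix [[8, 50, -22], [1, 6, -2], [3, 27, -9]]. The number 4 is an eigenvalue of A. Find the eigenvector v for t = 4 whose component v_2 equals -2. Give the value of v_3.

A − 4I = [[4, 50, -22], [1, 2, -2], [3, 27, -13]].
Solving (A − 4I)v = 0 gives the eigenspace spanned by (-8, -2, -6).
With v_2 = -2, v = (-8, -2, -6), so v_3 = -6.

-6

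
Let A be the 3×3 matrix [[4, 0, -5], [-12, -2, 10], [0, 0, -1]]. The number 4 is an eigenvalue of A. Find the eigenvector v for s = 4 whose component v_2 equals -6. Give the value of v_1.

A − 4I = [[0, 0, -5], [-12, -6, 10], [0, 0, -5]].
Solving (A − 4I)v = 0 gives the eigenspace spanned by (3, -6, 0).
With v_2 = -6, v = (3, -6, 0), so v_1 = 3.

3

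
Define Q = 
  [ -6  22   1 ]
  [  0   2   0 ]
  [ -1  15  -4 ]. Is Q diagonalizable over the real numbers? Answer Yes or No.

Characteristic polynomial: p(s) = s^3 + 8s^2 + 5s - 50 = (s - 2)(s + 5)^2.
s = -5 has algebraic multiplicity 2; rank(Q + 5I) = 2, so geometric multiplicity = 1.
Geometric multiplicity < algebraic multiplicity, so Q is not diagonalizable.

No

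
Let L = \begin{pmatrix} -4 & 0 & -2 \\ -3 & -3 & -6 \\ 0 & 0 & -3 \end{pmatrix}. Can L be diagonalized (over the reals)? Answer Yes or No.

Yes

Characteristic polynomial: p(r) = r^3 + 10r^2 + 33r + 36 = (r + 3)^2(r + 4).
r = -3 has algebraic multiplicity 2; rank(L + 3I) = 1, so geometric multiplicity = 2.
Every eigenvalue has geometric = algebraic multiplicity, so L is diagonalizable.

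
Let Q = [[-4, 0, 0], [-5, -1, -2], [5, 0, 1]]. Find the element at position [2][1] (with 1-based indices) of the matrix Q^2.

Characteristic polynomial: t^3 + 4t^2 - t - 4 = (t - 1)(t + 1)(t + 4), so the eigenvalues are -4, -1, 1.
t=-1: eigenvector (0, 1, 0).
t=-4: eigenvector (1, 1, -1).
t=1: eigenvector (0, -1, 1).
P = [[0, 1, 0], [1, 1, -1], [0, -1, 1]], D = diag(-1, -4, 1), P⁻¹ = [[0, 1, 1], [1, 0, 0], [1, 0, 1]].
Q² = P·diag(1, 16, 1)·P⁻¹ = [[16, 0, 0], [15, 1, 0], [-15, 0, 1]].
The requested entry is 15.

15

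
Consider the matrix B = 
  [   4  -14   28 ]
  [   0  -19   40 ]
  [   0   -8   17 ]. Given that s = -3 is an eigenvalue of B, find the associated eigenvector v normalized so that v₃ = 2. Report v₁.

B + 3I = [[7, -14, 28], [0, -16, 40], [0, -8, 20]].
Solving (B + 3I)v = 0 gives the eigenspace spanned by (2, 5, 2).
With v₃ = 2, v = (2, 5, 2), so v₁ = 2.

2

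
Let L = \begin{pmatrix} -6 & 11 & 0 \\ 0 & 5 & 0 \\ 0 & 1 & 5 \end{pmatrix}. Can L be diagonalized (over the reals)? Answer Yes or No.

No

Characteristic polynomial: p(s) = s^3 - 4s^2 - 35s + 150 = (s - 5)^2(s + 6).
s = 5 has algebraic multiplicity 2; rank(L − 5I) = 2, so geometric multiplicity = 1.
Geometric multiplicity < algebraic multiplicity, so L is not diagonalizable.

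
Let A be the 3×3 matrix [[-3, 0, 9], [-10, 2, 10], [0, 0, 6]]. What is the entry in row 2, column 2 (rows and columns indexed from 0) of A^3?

216

Characteristic polynomial: s^3 - 5s^2 - 12s + 36 = (s - 6)(s - 2)(s + 3), so the eigenvalues are -3, 2, 6.
s=-3: eigenvector (1, 2, 0).
s=2: eigenvector (0, 1, 0).
s=6: eigenvector (1, 0, 1).
P = [[1, 0, 1], [2, 1, 0], [0, 0, 1]], D = diag(-3, 2, 6), P⁻¹ = [[1, 0, -1], [-2, 1, 2], [0, 0, 1]].
A³ = P·diag(-27, 8, 216)·P⁻¹ = [[-27, 0, 243], [-70, 8, 70], [0, 0, 216]].
The requested entry is 216.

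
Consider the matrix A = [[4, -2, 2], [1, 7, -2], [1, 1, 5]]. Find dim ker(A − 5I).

A − 5I = [[-1, -2, 2], [1, 2, -2], [1, 1, 0]].
This matrix has rank 2, so its null space has dimension 3 − 2 = 1.

1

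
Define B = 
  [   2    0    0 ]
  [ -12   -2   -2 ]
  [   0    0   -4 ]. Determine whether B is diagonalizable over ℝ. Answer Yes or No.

Characteristic polynomial: p(r) = r^3 + 4r^2 - 4r - 16 = (r - 2)(r + 2)(r + 4).
All 3 eigenvalues are distinct, so B is diagonalizable.

Yes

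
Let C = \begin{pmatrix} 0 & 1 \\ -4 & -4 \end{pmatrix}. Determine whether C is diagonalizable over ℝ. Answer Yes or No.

No

Characteristic polynomial: p(λ) = λ^2 + 4λ + 4 = (λ + 2)^2.
λ = -2 has algebraic multiplicity 2; rank(C + 2I) = 1, so geometric multiplicity = 1.
Geometric multiplicity < algebraic multiplicity, so C is not diagonalizable.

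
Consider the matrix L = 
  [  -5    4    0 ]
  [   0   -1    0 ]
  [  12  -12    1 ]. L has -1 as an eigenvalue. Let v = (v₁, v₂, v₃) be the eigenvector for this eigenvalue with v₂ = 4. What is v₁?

L + 1I = [[-4, 4, 0], [0, 0, 0], [12, -12, 2]].
Solving (L + 1I)v = 0 gives the eigenspace spanned by (4, 4, 0).
With v₂ = 4, v = (4, 4, 0), so v₁ = 4.

4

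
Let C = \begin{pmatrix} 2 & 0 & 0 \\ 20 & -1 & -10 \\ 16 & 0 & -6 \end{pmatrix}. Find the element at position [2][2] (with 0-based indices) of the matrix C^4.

Characteristic polynomial: s^3 + 5s^2 - 8s - 12 = (s - 2)(s + 1)(s + 6), so the eigenvalues are -6, -1, 2.
s=2: eigenvector (1, 0, 2).
s=-1: eigenvector (0, 1, 0).
s=-6: eigenvector (0, 2, 1).
P = [[1, 0, 0], [0, 1, 2], [2, 0, 1]], D = diag(2, -1, -6), P⁻¹ = [[1, 0, 0], [4, 1, -2], [-2, 0, 1]].
C⁴ = P·diag(16, 1, 1296)·P⁻¹ = [[16, 0, 0], [-5180, 1, 2590], [-2560, 0, 1296]].
The requested entry is 1296.

1296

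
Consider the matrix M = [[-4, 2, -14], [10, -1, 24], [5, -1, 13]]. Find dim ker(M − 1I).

M − 1I = [[-5, 2, -14], [10, -2, 24], [5, -1, 12]].
This matrix has rank 2, so its null space has dimension 3 − 2 = 1.

1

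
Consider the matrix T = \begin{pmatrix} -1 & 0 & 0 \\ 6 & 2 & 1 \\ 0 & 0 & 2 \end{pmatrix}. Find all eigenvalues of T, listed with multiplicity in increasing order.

-1, 2, 2

Characteristic polynomial: p(μ) = μ^3 - 3μ^2 + 4 = (μ - 2)^2(μ + 1).
Roots (with multiplicity): -1, 2, 2.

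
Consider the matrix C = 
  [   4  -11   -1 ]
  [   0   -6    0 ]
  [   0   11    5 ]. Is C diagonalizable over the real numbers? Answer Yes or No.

Characteristic polynomial: p(s) = s^3 - 3s^2 - 34s + 120 = (s - 5)(s - 4)(s + 6).
All 3 eigenvalues are distinct, so C is diagonalizable.

Yes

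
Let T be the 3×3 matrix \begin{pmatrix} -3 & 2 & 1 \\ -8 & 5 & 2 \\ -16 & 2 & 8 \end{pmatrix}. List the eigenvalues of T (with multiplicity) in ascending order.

Characteristic polynomial: p(μ) = μ^3 - 10μ^2 + 29μ - 20 = (μ - 5)(μ - 4)(μ - 1).
Roots (with multiplicity): 1, 4, 5.

1, 4, 5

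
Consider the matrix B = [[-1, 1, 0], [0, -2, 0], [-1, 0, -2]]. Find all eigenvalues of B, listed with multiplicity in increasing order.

-2, -2, -1

Characteristic polynomial: p(λ) = λ^3 + 5λ^2 + 8λ + 4 = (λ + 1)(λ + 2)^2.
Roots (with multiplicity): -2, -2, -1.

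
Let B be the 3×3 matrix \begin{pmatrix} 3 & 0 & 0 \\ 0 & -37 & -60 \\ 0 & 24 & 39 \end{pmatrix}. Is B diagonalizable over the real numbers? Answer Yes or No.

Yes

Characteristic polynomial: p(λ) = λ^3 - 5λ^2 + 3λ + 9 = (λ - 3)^2(λ + 1).
λ = 3 has algebraic multiplicity 2; rank(B − 3I) = 1, so geometric multiplicity = 2.
Every eigenvalue has geometric = algebraic multiplicity, so B is diagonalizable.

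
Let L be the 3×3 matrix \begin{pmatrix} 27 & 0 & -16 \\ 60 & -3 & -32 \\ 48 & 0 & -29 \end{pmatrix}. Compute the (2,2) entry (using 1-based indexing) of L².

9

Characteristic polynomial: t^3 + 5t^2 - 9t - 45 = (t - 3)(t + 3)(t + 5), so the eigenvalues are -5, -3, 3.
t=-5: eigenvector (1, 2, 2).
t=-3: eigenvector (0, 1, 0).
t=3: eigenvector (-2, -4, -3).
P = [[1, 0, -2], [2, 1, -4], [2, 0, -3]], D = diag(-5, -3, 3), P⁻¹ = [[-3, 0, 2], [-2, 1, 0], [-2, 0, 1]].
L² = P·diag(25, 9, 9)·P⁻¹ = [[-39, 0, 32], [-96, 9, 64], [-96, 0, 73]].
The requested entry is 9.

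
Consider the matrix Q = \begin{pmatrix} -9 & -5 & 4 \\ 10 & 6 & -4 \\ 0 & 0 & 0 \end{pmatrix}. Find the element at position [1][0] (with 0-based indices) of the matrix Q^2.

-30

Characteristic polynomial: λ^3 + 3λ^2 - 4λ = λ(λ - 1)(λ + 4), so the eigenvalues are -4, 0, 1.
λ=1: eigenvector (1, -2, 0).
λ=-4: eigenvector (1, -1, 0).
λ=0: eigenvector (1, -1, 1).
P = [[1, 1, 1], [-2, -1, -1], [0, 0, 1]], D = diag(1, -4, 0), P⁻¹ = [[-1, -1, 0], [2, 1, -1], [0, 0, 1]].
Q² = P·diag(1, 16, 0)·P⁻¹ = [[31, 15, -16], [-30, -14, 16], [0, 0, 0]].
The requested entry is -30.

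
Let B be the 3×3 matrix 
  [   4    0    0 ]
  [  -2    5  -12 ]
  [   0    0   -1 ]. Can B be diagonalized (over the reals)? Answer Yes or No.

Characteristic polynomial: p(s) = s^3 - 8s^2 + 11s + 20 = (s - 5)(s - 4)(s + 1).
All 3 eigenvalues are distinct, so B is diagonalizable.

Yes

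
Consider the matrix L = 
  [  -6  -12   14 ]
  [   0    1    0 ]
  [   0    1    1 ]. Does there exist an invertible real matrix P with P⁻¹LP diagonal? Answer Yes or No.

Characteristic polynomial: p(μ) = μ^3 + 4μ^2 - 11μ + 6 = (μ - 1)^2(μ + 6).
μ = 1 has algebraic multiplicity 2; rank(L − 1I) = 2, so geometric multiplicity = 1.
Geometric multiplicity < algebraic multiplicity, so L is not diagonalizable.

No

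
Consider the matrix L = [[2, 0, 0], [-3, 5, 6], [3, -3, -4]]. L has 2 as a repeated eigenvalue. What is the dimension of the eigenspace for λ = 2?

2

L − 2I = [[0, 0, 0], [-3, 3, 6], [3, -3, -6]].
This matrix has rank 1, so its null space has dimension 3 − 1 = 2.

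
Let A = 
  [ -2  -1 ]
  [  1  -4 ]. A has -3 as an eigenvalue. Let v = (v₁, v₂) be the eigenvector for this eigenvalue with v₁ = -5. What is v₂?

A + 3I = [[1, -1], [1, -1]].
Solving (A + 3I)v = 0 gives the eigenspace spanned by (-5, -5).
With v₁ = -5, v = (-5, -5), so v₂ = -5.

-5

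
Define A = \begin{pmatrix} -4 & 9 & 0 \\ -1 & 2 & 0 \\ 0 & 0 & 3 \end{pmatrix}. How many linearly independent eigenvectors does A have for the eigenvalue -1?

A + 1I = [[-3, 9, 0], [-1, 3, 0], [0, 0, 4]].
This matrix has rank 2, so its null space has dimension 3 − 2 = 1.

1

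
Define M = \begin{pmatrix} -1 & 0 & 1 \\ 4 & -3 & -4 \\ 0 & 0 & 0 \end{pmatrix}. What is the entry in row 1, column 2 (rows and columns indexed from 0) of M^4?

160

Characteristic polynomial: s^3 + 4s^2 + 3s = s(s + 1)(s + 3), so the eigenvalues are -3, -1, 0.
s=-1: eigenvector (1, 2, 0).
s=0: eigenvector (1, 0, 1).
s=-3: eigenvector (0, 1, 0).
P = [[1, 1, 0], [2, 0, 1], [0, 1, 0]], D = diag(-1, 0, -3), P⁻¹ = [[1, 0, -1], [0, 0, 1], [-2, 1, 2]].
M⁴ = P·diag(1, 0, 81)·P⁻¹ = [[1, 0, -1], [-160, 81, 160], [0, 0, 0]].
The requested entry is 160.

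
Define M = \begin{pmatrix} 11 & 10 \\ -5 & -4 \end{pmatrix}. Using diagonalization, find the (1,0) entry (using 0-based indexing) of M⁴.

Characteristic polynomial: λ^2 - 7λ + 6 = (λ - 6)(λ - 1), so the eigenvalues are 1, 6.
λ=6: eigenvector (-2, 1).
λ=1: eigenvector (-1, 1).
P = [[-2, -1], [1, 1]], D = diag(6, 1), P⁻¹ = [[-1, -1], [1, 2]].
M⁴ = P·diag(1296, 1)·P⁻¹ = [[2591, 2590], [-1295, -1294]].
The requested entry is -1295.

-1295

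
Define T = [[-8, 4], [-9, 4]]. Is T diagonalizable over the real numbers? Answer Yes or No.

No

Characteristic polynomial: p(s) = s^2 + 4s + 4 = (s + 2)^2.
s = -2 has algebraic multiplicity 2; rank(T + 2I) = 1, so geometric multiplicity = 1.
Geometric multiplicity < algebraic multiplicity, so T is not diagonalizable.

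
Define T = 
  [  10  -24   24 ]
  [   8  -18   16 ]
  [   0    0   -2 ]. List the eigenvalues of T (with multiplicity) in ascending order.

Characteristic polynomial: p(r) = r^3 + 10r^2 + 28r + 24 = (r + 2)^2(r + 6).
Roots (with multiplicity): -6, -2, -2.

-6, -2, -2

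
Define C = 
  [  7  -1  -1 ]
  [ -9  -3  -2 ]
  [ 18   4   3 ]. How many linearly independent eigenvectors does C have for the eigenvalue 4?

C − 4I = [[3, -1, -1], [-9, -7, -2], [18, 4, -1]].
This matrix has rank 2, so its null space has dimension 3 − 2 = 1.

1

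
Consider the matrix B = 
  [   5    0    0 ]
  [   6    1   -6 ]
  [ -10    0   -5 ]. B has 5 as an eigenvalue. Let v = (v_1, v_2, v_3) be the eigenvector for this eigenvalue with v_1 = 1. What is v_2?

3

B − 5I = [[0, 0, 0], [6, -4, -6], [-10, 0, -10]].
Solving (B − 5I)v = 0 gives the eigenspace spanned by (1, 3, -1).
With v_1 = 1, v = (1, 3, -1), so v_2 = 3.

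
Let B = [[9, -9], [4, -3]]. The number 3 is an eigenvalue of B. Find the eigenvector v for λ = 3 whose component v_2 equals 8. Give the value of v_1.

12

B − 3I = [[6, -9], [4, -6]].
Solving (B − 3I)v = 0 gives the eigenspace spanned by (12, 8).
With v_2 = 8, v = (12, 8), so v_1 = 12.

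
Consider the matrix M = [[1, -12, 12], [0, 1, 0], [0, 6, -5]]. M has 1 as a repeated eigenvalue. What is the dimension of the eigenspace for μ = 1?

2

M − 1I = [[0, -12, 12], [0, 0, 0], [0, 6, -6]].
This matrix has rank 1, so its null space has dimension 3 − 1 = 2.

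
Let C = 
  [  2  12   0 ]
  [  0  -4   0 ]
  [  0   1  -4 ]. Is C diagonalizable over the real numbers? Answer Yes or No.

No

Characteristic polynomial: p(t) = t^3 + 6t^2 - 32 = (t - 2)(t + 4)^2.
t = -4 has algebraic multiplicity 2; rank(C + 4I) = 2, so geometric multiplicity = 1.
Geometric multiplicity < algebraic multiplicity, so C is not diagonalizable.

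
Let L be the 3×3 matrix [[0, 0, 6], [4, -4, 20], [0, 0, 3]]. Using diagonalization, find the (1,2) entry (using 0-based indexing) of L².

4

Characteristic polynomial: s^3 + s^2 - 12s = s(s - 3)(s + 4), so the eigenvalues are -4, 0, 3.
s=0: eigenvector (1, 1, 0).
s=-4: eigenvector (0, 1, 0).
s=3: eigenvector (2, 4, 1).
P = [[1, 0, 2], [1, 1, 4], [0, 0, 1]], D = diag(0, -4, 3), P⁻¹ = [[1, 0, -2], [-1, 1, -2], [0, 0, 1]].
L² = P·diag(0, 16, 9)·P⁻¹ = [[0, 0, 18], [-16, 16, 4], [0, 0, 9]].
The requested entry is 4.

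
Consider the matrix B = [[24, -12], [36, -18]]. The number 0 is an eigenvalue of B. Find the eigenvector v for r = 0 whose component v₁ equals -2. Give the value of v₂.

B = [[24, -12], [36, -18]].
Solving (B)v = 0 gives the eigenspace spanned by (-2, -4).
With v₁ = -2, v = (-2, -4), so v₂ = -4.

-4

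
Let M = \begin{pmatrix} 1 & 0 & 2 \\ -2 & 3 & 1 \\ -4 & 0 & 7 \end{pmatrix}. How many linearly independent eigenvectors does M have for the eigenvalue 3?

1

M − 3I = [[-2, 0, 2], [-2, 0, 1], [-4, 0, 4]].
This matrix has rank 2, so its null space has dimension 3 − 2 = 1.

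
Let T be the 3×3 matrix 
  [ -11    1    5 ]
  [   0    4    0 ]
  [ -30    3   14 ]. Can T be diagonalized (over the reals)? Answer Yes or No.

No

Characteristic polynomial: p(s) = s^3 - 7s^2 + 8s + 16 = (s - 4)^2(s + 1).
s = 4 has algebraic multiplicity 2; rank(T − 4I) = 2, so geometric multiplicity = 1.
Geometric multiplicity < algebraic multiplicity, so T is not diagonalizable.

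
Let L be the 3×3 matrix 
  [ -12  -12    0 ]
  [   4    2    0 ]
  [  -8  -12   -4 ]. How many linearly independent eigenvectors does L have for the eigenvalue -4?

L + 4I = [[-8, -12, 0], [4, 6, 0], [-8, -12, 0]].
This matrix has rank 1, so its null space has dimension 3 − 1 = 2.

2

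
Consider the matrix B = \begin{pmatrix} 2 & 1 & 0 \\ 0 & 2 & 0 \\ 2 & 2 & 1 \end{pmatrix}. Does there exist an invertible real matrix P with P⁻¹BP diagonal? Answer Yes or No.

Characteristic polynomial: p(r) = r^3 - 5r^2 + 8r - 4 = (r - 2)^2(r - 1).
r = 2 has algebraic multiplicity 2; rank(B − 2I) = 2, so geometric multiplicity = 1.
Geometric multiplicity < algebraic multiplicity, so B is not diagonalizable.

No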